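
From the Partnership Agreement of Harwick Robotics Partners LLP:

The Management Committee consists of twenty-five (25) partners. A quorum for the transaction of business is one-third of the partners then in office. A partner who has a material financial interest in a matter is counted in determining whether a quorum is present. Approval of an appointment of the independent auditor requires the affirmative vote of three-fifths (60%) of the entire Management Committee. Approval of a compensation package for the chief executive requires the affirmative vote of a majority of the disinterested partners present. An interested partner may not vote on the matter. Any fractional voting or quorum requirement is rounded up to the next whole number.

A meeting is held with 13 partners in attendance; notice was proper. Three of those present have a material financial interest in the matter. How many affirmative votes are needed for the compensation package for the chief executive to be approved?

The compensation package for the chief executive requires a majority of the disinterested partners present (13 − 3 = 10).
A majority of 10 is 6.

6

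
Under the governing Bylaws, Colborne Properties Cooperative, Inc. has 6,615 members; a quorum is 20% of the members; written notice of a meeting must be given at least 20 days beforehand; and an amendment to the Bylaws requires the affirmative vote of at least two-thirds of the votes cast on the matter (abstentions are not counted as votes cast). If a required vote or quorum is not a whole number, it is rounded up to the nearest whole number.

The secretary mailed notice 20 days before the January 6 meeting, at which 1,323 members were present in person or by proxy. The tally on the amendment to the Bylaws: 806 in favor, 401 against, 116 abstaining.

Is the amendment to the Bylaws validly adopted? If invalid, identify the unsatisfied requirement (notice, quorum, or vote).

Valid — all requirements satisfied.

Notice: 20 days given; 20 required. Satisfied.
Quorum: 20% of 6,615 = 1,323; 1,323 present. Satisfied.
Vote: requires two-thirds of the votes cast (1,323 − 116 abstaining = 1,207); 2/3 of 1207 = 804.67, rounded up to 805, so 805 needed; 806 in favor. Satisfied.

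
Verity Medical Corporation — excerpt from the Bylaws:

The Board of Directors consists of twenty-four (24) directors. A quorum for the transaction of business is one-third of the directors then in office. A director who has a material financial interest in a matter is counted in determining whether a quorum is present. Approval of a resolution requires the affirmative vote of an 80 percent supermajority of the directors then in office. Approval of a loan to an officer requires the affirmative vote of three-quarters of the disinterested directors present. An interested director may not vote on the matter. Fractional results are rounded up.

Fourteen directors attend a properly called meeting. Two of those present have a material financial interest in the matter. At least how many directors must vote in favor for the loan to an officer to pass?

The loan to an officer requires three-fourths of the disinterested directors present (14 − 2 = 12).
3/4 of 12 = 9.

9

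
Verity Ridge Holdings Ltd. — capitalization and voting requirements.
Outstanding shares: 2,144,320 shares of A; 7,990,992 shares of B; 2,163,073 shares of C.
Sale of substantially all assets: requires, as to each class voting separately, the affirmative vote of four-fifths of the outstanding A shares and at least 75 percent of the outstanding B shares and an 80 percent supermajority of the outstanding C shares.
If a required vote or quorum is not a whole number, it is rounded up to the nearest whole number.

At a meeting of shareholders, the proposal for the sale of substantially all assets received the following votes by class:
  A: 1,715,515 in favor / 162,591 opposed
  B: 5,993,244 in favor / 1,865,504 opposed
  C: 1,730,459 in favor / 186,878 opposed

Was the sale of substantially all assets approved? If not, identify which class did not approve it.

A: 4/5 of 2144320 = 1715456; 1,715,456 required, 1,715,515 in favor — approved.
B: 3/4 of 7990992 = 5993244; 5,993,244 required, 5,993,244 in favor — approved.
C: 4/5 of 2163073 = 1730458.40, rounded up to 1730459; 1,730,459 required, 1,730,459 in favor — approved.

Approved — every class gave the required vote.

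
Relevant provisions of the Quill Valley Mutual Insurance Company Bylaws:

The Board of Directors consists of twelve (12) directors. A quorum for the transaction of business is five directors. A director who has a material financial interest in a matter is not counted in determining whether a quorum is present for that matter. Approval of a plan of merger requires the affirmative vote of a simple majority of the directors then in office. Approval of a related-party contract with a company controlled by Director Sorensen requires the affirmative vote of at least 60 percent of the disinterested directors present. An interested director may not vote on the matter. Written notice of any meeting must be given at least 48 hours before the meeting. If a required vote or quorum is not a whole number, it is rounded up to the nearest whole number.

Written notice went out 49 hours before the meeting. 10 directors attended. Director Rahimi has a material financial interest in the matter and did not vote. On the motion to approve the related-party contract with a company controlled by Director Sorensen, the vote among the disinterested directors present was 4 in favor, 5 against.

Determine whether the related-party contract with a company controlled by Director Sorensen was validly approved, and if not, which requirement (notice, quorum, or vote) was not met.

Invalid — vote requirement not satisfied.

Notice: 49 hours given; 48 required (49 ≥ 48). Satisfied.
Quorum: 10 present, but the 1 interested director does not count, leaving 9. Quorum is 5. Satisfied.
Vote: the related-party contract with a company controlled by Director Sorensen requires three-fifths of the disinterested directors present (10 − 1 = 9). 3/5 of 9 = 5.40, rounded up to 6, so 6 affirmative votes are needed; 4 voted in favor. Not satisfied.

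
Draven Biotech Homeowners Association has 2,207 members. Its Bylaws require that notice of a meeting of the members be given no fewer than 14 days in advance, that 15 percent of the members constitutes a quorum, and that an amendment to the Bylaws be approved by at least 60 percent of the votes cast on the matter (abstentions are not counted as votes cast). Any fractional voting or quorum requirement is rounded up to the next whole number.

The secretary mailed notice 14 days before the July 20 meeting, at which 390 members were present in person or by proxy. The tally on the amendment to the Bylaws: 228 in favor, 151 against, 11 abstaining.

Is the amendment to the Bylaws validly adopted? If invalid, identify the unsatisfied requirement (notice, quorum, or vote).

Notice: 14 days given; 14 required. Satisfied.
Quorum: 15% of 2,207 = 331.05, rounded up to 332; 390 present. Satisfied.
Vote: requires three-fifths of the votes cast (390 − 11 abstaining = 379); 3/5 of 379 = 227.40, rounded up to 228, so 228 needed; 228 in favor. Satisfied.

Valid — all requirements satisfied.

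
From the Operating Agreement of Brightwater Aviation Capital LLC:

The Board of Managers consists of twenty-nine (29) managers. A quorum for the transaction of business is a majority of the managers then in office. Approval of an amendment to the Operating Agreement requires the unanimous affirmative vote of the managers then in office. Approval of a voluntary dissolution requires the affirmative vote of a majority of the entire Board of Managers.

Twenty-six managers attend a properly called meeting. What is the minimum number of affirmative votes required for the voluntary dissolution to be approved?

The voluntary dissolution requires a majority of the entire Board of Managers (29).
A majority of 29 is 15.

15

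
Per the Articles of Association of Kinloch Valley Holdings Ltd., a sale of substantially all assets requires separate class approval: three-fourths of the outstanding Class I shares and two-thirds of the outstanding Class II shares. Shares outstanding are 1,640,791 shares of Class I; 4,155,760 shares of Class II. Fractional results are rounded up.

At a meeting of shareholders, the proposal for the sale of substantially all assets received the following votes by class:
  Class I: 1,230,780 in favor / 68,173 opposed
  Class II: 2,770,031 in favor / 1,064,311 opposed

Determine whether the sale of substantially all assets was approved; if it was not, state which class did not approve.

Not approved — the Class II shares did not give the required vote.

Class I: 3/4 of 1640791 = 1230593.25, rounded up to 1230594; 1,230,594 required, 1,230,780 in favor — approved.
Class II: 2/3 of 4155760 = 2770506.67, rounded up to 2770507; 2,770,507 required, 2,770,031 in favor — not approved.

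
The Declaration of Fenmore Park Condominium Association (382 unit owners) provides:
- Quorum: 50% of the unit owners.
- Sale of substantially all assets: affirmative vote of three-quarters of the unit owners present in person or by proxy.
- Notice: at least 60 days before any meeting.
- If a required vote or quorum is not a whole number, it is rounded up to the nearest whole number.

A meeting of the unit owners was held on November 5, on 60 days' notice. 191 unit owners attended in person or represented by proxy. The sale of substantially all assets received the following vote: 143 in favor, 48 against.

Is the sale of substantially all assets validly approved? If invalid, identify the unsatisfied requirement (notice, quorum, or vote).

Invalid — vote requirement not satisfied.

Notice: 60 days given; 60 required. Satisfied.
Quorum: 50% of 382 = 191; 191 present. Satisfied.
Vote: requires three-fourths of those present (191); 3/4 of 191 = 143.25, rounded up to 144, so 144 needed; 143 in favor. Not satisfied.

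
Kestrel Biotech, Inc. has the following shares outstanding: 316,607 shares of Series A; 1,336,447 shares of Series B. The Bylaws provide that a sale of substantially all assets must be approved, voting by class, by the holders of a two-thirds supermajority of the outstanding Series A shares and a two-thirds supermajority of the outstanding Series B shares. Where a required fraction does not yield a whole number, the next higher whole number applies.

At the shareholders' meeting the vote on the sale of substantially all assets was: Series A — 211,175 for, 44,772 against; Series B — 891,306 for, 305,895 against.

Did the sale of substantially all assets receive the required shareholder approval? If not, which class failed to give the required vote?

Approved — every class gave the required vote.

Series A: 2/3 of 316607 = 211071.33, rounded up to 211072; 211,072 required, 211,175 in favor — approved.
Series B: 2/3 of 1336447 = 890964.67, rounded up to 890965; 890,965 required, 891,306 in favor — approved.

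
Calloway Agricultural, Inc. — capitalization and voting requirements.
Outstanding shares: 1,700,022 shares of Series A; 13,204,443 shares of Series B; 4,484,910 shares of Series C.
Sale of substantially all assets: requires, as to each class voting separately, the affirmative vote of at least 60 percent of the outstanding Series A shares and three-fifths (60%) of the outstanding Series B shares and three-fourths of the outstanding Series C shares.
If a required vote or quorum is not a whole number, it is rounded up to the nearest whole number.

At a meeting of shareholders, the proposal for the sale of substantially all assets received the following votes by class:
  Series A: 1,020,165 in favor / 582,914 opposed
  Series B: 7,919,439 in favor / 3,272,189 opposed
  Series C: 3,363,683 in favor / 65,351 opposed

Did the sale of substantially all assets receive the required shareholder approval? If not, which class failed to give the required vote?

Series A: 3/5 of 1700022 = 1020013.20, rounded up to 1020014; 1,020,014 required, 1,020,165 in favor — approved.
Series B: 3/5 of 13204443 = 7922665.80, rounded up to 7922666; 7,922,666 required, 7,919,439 in favor — not approved.
Series C: 3/4 of 4484910 = 3363682.50, rounded up to 3363683; 3,363,683 required, 3,363,683 in favor — approved.

Not approved — the Series B shares did not give the required vote.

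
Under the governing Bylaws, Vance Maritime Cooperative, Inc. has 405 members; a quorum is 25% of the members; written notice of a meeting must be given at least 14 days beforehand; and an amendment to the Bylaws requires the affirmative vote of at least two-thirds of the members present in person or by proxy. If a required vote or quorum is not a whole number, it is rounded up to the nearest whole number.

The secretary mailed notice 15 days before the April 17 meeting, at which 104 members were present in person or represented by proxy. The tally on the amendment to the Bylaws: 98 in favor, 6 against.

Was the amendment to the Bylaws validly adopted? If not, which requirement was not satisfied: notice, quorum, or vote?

Valid — all requirements satisfied.

Notice: 15 days given; 14 required. Satisfied.
Quorum: 25% of 405 = 101.25, rounded up to 102; 104 present. Satisfied.
Vote: requires two-thirds of those present (104); 2/3 of 104 = 69.33, rounded up to 70, so 70 needed; 98 in favor. Satisfied.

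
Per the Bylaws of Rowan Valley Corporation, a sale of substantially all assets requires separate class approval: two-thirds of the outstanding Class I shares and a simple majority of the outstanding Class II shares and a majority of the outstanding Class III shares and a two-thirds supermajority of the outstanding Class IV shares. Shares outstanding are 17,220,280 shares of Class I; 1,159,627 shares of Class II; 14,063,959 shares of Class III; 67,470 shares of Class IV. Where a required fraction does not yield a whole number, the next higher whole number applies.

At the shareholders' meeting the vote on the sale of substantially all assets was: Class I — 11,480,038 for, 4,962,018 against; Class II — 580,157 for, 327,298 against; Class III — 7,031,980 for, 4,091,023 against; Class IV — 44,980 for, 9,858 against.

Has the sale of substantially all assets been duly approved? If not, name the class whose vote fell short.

Class I: 2/3 of 17220280 = 11480186.67, rounded up to 11480187; 11,480,187 required, 11,480,038 in favor — not approved.
Class II: a majority of 1159627 is 579814; 579,814 required, 580,157 in favor — approved.
Class III: a majority of 14063959 is 7031980; 7,031,980 required, 7,031,980 in favor — approved.
Class IV: 2/3 of 67470 = 44980; 44,980 required, 44,980 in favor — approved.

Not approved — the Class I shares did not give the required vote.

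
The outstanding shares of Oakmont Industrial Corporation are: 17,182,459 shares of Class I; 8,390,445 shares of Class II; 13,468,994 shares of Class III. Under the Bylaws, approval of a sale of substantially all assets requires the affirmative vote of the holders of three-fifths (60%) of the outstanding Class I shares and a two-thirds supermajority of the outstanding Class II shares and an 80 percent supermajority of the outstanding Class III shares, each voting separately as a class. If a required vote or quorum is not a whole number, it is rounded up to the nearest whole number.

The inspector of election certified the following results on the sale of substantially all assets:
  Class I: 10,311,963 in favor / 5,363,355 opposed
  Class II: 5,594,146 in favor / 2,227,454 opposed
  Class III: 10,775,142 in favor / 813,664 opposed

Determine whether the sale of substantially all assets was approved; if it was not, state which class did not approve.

Class I: 3/5 of 17182459 = 10309475.40, rounded up to 10309476; 10,309,476 required, 10,311,963 in favor — approved.
Class II: 2/3 of 8390445 = 5593630; 5,593,630 required, 5,594,146 in favor — approved.
Class III: 4/5 of 13468994 = 10775195.20, rounded up to 10775196; 10,775,196 required, 10,775,142 in favor — not approved.

Not approved — the Class III shares did not give the required vote.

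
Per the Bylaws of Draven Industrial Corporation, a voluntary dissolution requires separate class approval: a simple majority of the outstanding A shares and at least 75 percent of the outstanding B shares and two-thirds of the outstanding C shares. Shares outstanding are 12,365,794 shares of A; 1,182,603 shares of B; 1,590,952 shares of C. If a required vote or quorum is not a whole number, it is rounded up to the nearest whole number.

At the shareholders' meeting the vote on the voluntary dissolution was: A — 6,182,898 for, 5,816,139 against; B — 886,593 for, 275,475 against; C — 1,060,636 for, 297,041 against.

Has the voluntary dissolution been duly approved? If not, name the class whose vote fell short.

A: a majority of 12365794 is 6182898; 6,182,898 required, 6,182,898 in favor — approved.
B: 3/4 of 1182603 = 886952.25, rounded up to 886953; 886,953 required, 886,593 in favor — not approved.
C: 2/3 of 1590952 = 1060634.67, rounded up to 1060635; 1,060,635 required, 1,060,636 in favor — approved.

Not approved — the B shares did not give the required vote.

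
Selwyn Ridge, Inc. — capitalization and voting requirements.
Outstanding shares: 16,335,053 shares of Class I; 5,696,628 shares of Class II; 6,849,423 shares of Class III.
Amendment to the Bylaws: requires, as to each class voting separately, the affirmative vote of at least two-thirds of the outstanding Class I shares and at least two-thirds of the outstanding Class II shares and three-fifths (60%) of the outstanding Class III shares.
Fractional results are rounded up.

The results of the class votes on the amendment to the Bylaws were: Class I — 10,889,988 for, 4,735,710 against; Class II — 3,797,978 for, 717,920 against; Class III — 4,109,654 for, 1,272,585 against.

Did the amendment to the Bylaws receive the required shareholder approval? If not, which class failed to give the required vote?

Class I: 2/3 of 16335053 = 10890035.33, rounded up to 10890036; 10,890,036 required, 10,889,988 in favor — not approved.
Class II: 2/3 of 5696628 = 3797752; 3,797,752 required, 3,797,978 in favor — approved.
Class III: 3/5 of 6849423 = 4109653.80, rounded up to 4109654; 4,109,654 required, 4,109,654 in favor — approved.

Not approved — the Class I shares did not give the required vote.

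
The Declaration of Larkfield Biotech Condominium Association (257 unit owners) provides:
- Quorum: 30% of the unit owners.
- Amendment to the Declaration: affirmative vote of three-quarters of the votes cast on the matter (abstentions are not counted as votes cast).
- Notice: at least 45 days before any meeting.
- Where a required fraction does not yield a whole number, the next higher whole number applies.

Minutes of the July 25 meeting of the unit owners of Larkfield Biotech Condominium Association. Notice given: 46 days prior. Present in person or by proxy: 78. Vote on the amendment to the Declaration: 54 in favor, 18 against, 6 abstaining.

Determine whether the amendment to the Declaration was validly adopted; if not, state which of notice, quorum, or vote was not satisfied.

Valid — all requirements satisfied.

Notice: 46 days given; 45 required. Satisfied.
Quorum: 30% of 257 = 77.10, rounded up to 78; 78 present. Satisfied.
Vote: requires three-fourths of the votes cast (78 − 6 abstaining = 72); 3/4 of 72 = 54, so 54 needed; 54 in favor. Satisfied.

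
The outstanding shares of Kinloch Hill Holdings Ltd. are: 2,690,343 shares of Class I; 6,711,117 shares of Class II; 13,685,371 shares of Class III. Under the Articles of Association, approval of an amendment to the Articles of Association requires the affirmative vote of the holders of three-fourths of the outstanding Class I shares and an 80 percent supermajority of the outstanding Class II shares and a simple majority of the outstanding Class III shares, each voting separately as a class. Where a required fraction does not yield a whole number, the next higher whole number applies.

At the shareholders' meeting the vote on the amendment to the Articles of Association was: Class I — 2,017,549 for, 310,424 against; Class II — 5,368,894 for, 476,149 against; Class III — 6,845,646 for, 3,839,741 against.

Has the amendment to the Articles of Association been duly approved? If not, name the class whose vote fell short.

Not approved — the Class I shares did not give the required vote.

Class I: 3/4 of 2690343 = 2017757.25, rounded up to 2017758; 2,017,758 required, 2,017,549 in favor — not approved.
Class II: 4/5 of 6711117 = 5368893.60, rounded up to 5368894; 5,368,894 required, 5,368,894 in favor — approved.
Class III: a majority of 13685371 is 6842686; 6,842,686 required, 6,845,646 in favor — approved.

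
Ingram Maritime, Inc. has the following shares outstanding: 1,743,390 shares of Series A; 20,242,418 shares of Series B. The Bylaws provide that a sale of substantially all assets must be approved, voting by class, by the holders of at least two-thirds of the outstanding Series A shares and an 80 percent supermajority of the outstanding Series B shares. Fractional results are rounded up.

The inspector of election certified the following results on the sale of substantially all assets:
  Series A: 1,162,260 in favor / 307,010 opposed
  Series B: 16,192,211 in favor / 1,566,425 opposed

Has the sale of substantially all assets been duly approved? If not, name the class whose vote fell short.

Not approved — the Series B shares did not give the required vote.

Series A: 2/3 of 1743390 = 1162260; 1,162,260 required, 1,162,260 in favor — approved.
Series B: 4/5 of 20242418 = 16193934.40, rounded up to 16193935; 16,193,935 required, 16,192,211 in favor — not approved.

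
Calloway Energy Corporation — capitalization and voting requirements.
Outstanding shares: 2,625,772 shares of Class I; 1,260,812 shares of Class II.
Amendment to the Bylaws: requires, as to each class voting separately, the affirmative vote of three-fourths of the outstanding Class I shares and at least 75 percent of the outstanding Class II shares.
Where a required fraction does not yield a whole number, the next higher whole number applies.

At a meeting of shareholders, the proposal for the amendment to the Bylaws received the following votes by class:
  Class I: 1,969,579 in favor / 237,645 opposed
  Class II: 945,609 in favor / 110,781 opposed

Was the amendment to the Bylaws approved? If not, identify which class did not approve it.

Approved — every class gave the required vote.

Class I: 3/4 of 2625772 = 1969329; 1,969,329 required, 1,969,579 in favor — approved.
Class II: 3/4 of 1260812 = 945609; 945,609 required, 945,609 in favor — approved.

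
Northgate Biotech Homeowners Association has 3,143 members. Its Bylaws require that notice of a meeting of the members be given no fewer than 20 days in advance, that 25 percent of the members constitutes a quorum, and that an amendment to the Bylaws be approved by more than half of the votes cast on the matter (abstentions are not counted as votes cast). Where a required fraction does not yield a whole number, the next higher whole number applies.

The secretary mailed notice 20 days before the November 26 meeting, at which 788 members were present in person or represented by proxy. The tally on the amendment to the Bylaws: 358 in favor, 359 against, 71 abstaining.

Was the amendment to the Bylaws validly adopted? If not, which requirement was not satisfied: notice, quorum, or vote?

Notice: 20 days given; 20 required. Satisfied.
Quorum: 25% of 3,143 = 785.75, rounded up to 786; 788 present. Satisfied.
Vote: requires a majority of the votes cast (788 − 71 abstaining = 717); a majority of 717 is 359, so 359 needed; 358 in favor. Not satisfied.

Invalid — vote requirement not satisfied.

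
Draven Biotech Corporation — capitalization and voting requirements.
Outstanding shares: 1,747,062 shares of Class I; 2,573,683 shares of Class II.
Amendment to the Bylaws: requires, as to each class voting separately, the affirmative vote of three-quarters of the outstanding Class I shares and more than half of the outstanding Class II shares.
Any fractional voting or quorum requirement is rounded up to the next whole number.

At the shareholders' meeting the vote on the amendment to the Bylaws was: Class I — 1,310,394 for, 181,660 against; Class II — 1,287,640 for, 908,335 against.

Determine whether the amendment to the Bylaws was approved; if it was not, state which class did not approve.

Approved — every class gave the required vote.

Class I: 3/4 of 1747062 = 1310296.50, rounded up to 1310297; 1,310,297 required, 1,310,394 in favor — approved.
Class II: a majority of 2573683 is 1286842; 1,286,842 required, 1,287,640 in favor — approved.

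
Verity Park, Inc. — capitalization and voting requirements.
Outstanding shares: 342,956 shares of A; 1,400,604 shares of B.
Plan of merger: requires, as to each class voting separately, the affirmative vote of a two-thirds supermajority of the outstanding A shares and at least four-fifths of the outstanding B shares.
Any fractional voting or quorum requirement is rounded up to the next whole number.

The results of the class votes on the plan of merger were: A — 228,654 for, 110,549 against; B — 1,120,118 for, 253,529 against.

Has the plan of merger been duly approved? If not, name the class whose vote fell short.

Not approved — the B shares did not give the required vote.

A: 2/3 of 342956 = 228637.33, rounded up to 228638; 228,638 required, 228,654 in favor — approved.
B: 4/5 of 1400604 = 1120483.20, rounded up to 1120484; 1,120,484 required, 1,120,118 in favor — not approved.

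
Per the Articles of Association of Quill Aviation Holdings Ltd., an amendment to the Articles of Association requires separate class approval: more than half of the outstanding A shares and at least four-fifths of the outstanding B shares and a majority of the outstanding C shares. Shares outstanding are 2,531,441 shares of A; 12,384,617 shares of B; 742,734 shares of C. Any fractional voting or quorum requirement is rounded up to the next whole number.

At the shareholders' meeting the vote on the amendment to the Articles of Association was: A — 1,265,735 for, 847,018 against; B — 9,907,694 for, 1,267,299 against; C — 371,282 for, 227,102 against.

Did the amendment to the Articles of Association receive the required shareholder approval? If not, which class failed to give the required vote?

A: a majority of 2531441 is 1265721; 1,265,721 required, 1,265,735 in favor — approved.
B: 4/5 of 12384617 = 9907693.60, rounded up to 9907694; 9,907,694 required, 9,907,694 in favor — approved.
C: a majority of 742734 is 371368; 371,368 required, 371,282 in favor — not approved.

Not approved — the C shares did not give the required vote.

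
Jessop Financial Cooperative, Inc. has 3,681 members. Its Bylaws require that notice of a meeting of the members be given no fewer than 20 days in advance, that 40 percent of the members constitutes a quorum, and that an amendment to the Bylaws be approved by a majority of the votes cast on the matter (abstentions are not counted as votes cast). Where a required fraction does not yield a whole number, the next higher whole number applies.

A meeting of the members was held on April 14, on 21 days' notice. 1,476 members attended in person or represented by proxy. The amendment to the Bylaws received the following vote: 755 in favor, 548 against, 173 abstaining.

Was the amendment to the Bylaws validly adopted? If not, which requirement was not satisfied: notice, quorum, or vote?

Notice: 21 days given; 20 required. Satisfied.
Quorum: 40% of 3,681 = 1,472.40, rounded up to 1,473; 1,476 present. Satisfied.
Vote: requires a majority of the votes cast (1,476 − 173 abstaining = 1,303); a majority of 1303 is 652, so 652 needed; 755 in favor. Satisfied.

Valid — all requirements satisfied.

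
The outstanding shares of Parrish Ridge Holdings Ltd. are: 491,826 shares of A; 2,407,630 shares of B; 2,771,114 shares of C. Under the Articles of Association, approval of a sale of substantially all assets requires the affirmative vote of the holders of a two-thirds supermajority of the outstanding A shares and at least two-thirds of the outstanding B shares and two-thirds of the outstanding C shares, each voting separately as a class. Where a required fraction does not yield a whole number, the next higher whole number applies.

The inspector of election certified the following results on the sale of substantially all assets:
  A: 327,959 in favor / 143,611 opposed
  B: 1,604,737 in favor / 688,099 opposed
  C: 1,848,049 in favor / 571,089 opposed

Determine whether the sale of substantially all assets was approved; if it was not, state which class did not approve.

A: 2/3 of 491826 = 327884; 327,884 required, 327,959 in favor — approved.
B: 2/3 of 2407630 = 1605086.67, rounded up to 1605087; 1,605,087 required, 1,604,737 in favor — not approved.
C: 2/3 of 2771114 = 1847409.33, rounded up to 1847410; 1,847,410 required, 1,848,049 in favor — approved.

Not approved — the B shares did not give the required vote.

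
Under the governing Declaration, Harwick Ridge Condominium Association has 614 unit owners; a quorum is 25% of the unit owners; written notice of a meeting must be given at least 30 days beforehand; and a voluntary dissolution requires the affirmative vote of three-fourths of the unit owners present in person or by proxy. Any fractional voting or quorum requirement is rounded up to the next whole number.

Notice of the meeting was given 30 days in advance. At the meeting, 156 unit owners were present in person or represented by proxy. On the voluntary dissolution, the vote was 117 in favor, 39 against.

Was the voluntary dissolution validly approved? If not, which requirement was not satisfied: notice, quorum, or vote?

Notice: 30 days given; 30 required. Satisfied.
Quorum: 25% of 614 = 153.50, rounded up to 154; 156 present. Satisfied.
Vote: requires three-fourths of those present (156); 3/4 of 156 = 117, so 117 needed; 117 in favor. Satisfied.

Valid — all requirements satisfied.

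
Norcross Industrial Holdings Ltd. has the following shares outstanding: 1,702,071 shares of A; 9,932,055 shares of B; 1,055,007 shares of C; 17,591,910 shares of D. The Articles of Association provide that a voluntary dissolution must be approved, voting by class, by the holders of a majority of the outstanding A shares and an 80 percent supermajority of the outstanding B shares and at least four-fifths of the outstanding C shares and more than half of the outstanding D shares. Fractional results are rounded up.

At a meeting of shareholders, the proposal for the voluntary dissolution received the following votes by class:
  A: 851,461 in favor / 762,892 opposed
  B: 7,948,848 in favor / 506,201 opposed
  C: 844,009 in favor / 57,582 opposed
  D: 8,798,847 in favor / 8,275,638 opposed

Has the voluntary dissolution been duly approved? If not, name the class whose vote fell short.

A: a majority of 1702071 is 851036; 851,036 required, 851,461 in favor — approved.
B: 4/5 of 9932055 = 7945644; 7,945,644 required, 7,948,848 in favor — approved.
C: 4/5 of 1055007 = 844005.60, rounded up to 844006; 844,006 required, 844,009 in favor — approved.
D: a majority of 17591910 is 8795956; 8,795,956 required, 8,798,847 in favor — approved.

Approved — every class gave the required vote.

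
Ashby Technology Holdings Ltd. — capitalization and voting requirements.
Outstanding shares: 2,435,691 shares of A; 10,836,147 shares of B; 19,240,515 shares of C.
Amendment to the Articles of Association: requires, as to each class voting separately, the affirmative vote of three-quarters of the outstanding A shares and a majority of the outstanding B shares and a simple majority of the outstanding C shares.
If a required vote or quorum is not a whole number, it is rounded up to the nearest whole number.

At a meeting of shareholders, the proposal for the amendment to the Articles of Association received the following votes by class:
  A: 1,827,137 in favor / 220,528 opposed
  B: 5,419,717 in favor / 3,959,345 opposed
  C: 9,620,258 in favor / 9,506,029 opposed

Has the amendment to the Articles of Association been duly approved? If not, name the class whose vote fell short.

Approved — every class gave the required vote.

A: 3/4 of 2435691 = 1826768.25, rounded up to 1826769; 1,826,769 required, 1,827,137 in favor — approved.
B: a majority of 10836147 is 5418074; 5,418,074 required, 5,419,717 in favor — approved.
C: a majority of 19240515 is 9620258; 9,620,258 required, 9,620,258 in favor — approved.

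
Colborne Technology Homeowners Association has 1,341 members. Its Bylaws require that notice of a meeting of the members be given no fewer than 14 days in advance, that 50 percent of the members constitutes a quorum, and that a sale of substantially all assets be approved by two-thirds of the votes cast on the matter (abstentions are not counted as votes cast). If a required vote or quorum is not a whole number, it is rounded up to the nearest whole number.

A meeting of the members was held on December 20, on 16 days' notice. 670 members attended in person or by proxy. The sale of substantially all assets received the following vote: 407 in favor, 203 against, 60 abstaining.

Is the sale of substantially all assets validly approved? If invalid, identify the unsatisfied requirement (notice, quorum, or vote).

Invalid — quorum requirement not satisfied.

Notice: 16 days given; 14 required. Satisfied.
Quorum: 50% of 1,341 = 670.50, rounded up to 671; 670 present. Not satisfied.
Vote: requires two-thirds of the votes cast (670 − 60 abstaining = 610); 2/3 of 610 = 406.67, rounded up to 407, so 407 needed; 407 in favor. Satisfied.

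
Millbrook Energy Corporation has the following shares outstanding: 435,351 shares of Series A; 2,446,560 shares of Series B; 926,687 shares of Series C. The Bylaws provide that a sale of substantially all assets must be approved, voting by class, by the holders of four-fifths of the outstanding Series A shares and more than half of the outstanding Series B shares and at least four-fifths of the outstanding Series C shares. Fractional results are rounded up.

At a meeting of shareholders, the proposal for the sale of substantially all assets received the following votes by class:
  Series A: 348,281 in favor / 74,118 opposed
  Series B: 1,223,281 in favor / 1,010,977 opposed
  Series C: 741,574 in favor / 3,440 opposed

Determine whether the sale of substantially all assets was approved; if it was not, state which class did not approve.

Approved — every class gave the required vote.

Series A: 4/5 of 435351 = 348280.80, rounded up to 348281; 348,281 required, 348,281 in favor — approved.
Series B: a majority of 2446560 is 1223281; 1,223,281 required, 1,223,281 in favor — approved.
Series C: 4/5 of 926687 = 741349.60, rounded up to 741350; 741,350 required, 741,574 in favor — approved.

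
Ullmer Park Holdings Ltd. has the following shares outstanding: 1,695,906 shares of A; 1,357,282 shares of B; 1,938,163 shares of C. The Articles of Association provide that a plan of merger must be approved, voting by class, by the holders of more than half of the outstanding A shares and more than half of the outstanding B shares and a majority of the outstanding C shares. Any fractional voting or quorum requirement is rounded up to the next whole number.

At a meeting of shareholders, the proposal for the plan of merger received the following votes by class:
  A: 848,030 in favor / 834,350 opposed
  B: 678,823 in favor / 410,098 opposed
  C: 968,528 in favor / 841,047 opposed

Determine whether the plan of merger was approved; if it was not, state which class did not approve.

A: a majority of 1695906 is 847954; 847,954 required, 848,030 in favor — approved.
B: a majority of 1357282 is 678642; 678,642 required, 678,823 in favor — approved.
C: a majority of 1938163 is 969082; 969,082 required, 968,528 in favor — not approved.

Not approved — the C shares did not give the required vote.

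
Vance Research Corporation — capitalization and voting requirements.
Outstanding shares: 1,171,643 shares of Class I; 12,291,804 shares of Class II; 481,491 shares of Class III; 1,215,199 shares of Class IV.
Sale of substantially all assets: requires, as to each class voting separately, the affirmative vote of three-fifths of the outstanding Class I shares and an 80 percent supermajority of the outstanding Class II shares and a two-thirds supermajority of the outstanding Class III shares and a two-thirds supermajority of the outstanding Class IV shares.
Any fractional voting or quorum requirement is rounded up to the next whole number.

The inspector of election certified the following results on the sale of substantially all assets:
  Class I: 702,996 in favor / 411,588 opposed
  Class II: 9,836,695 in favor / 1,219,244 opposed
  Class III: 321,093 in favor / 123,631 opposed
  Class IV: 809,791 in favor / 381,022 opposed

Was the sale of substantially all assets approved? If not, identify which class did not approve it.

Not approved — the Class IV shares did not give the required vote.

Class I: 3/5 of 1171643 = 702985.80, rounded up to 702986; 702,986 required, 702,996 in favor — approved.
Class II: 4/5 of 12291804 = 9833443.20, rounded up to 9833444; 9,833,444 required, 9,836,695 in favor — approved.
Class III: 2/3 of 481491 = 320994; 320,994 required, 321,093 in favor — approved.
Class IV: 2/3 of 1215199 = 810132.67, rounded up to 810133; 810,133 required, 809,791 in favor — not approved.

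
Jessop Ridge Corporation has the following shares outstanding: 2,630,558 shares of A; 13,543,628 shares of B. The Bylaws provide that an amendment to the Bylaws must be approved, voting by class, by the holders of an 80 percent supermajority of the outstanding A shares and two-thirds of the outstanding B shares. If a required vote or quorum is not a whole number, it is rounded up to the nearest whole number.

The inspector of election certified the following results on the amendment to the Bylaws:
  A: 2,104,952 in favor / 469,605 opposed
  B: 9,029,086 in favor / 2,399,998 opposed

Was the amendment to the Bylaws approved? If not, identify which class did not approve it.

A: 4/5 of 2630558 = 2104446.40, rounded up to 2104447; 2,104,447 required, 2,104,952 in favor — approved.
B: 2/3 of 13543628 = 9029085.33, rounded up to 9029086; 9,029,086 required, 9,029,086 in favor — approved.

Approved — every class gave the required vote.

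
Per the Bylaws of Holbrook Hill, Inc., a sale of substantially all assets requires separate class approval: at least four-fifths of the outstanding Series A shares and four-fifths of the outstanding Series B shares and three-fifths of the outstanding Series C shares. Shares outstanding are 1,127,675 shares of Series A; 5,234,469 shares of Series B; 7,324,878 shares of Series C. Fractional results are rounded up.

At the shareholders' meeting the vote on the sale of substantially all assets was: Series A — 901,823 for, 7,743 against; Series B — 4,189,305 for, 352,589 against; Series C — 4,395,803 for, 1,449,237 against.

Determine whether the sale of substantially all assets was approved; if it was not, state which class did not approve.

Series A: 4/5 of 1127675 = 902140; 902,140 required, 901,823 in favor — not approved.
Series B: 4/5 of 5234469 = 4187575.20, rounded up to 4187576; 4,187,576 required, 4,189,305 in favor — approved.
Series C: 3/5 of 7324878 = 4394926.80, rounded up to 4394927; 4,394,927 required, 4,395,803 in favor — approved.

Not approved — the Series A shares did not give the required vote.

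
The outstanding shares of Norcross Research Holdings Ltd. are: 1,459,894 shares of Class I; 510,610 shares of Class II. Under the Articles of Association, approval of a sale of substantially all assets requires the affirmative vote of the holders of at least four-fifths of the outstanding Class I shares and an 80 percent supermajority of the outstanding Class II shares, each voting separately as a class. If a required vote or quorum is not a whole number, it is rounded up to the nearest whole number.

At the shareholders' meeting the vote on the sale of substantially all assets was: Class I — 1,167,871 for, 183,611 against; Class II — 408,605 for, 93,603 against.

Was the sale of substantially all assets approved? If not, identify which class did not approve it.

Class I: 4/5 of 1459894 = 1167915.20, rounded up to 1167916; 1,167,916 required, 1,167,871 in favor — not approved.
Class II: 4/5 of 510610 = 408488; 408,488 required, 408,605 in favor — approved.

Not approved — the Class I shares did not give the required vote.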